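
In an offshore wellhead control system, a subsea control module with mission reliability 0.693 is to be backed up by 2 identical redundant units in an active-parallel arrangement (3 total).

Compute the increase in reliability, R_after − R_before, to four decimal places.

0.2781

R_before = 0.693
R_after = 1 − (1 − 0.693)^3 = 0.9711
ΔR = 0.9711 − 0.693 = 0.2781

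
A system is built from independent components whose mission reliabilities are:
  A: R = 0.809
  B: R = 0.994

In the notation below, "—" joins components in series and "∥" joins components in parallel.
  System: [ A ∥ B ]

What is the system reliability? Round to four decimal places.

0.9989

Parallel (A and B): 1 − (1 − 0.809000)(1 − 0.994000) = 0.9989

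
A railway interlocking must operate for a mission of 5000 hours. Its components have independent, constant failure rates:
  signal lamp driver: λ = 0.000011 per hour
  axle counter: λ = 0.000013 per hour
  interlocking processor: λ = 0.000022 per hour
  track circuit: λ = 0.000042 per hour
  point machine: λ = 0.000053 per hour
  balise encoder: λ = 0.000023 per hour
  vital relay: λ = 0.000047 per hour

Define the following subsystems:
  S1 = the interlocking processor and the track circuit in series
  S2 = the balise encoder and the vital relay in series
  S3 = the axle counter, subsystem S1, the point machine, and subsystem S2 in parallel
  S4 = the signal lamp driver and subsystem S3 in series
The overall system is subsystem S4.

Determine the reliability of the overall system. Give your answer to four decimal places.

R(signal lamp driver) = exp(−0.000011 × 5000) = 0.946485
R(axle counter) = exp(−0.000013 × 5000) = 0.937067
R(interlocking processor) = exp(−0.000022 × 5000) = 0.895834
R(track circuit) = exp(−0.000042 × 5000) = 0.810584
R(point machine) = exp(−0.000053 × 5000) = 0.767206
R(balise encoder) = exp(−0.000023 × 5000) = 0.891366
R(vital relay) = exp(−0.000047 × 5000) = 0.790571
Series (interlocking processor and track circuit): 0.895834 × 0.810584 = 0.726149
Series (balise encoder and vital relay): 0.891366 × 0.790571 = 0.704688
Parallel (axle counter, [0.726149], point machine, and [0.704688]): 1 − (1 − 0.937067)(1 − 0.726149)(1 − 0.767206)(1 − 0.704688) = 0.998815
Series (signal lamp driver and [0.998815]): 0.946485 × 0.998815 = 0.9454

0.9454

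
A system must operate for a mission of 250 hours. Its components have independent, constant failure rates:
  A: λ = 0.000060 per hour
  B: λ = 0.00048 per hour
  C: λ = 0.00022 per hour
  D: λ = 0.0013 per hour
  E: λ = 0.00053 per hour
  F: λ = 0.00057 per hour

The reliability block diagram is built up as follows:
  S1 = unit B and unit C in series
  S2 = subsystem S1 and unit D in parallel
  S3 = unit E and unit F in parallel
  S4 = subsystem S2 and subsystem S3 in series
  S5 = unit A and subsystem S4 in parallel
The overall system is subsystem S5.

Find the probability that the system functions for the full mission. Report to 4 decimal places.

R(A) = exp(−0.000060 × 250) = 0.985112
R(B) = exp(−0.00048 × 250) = 0.886920
R(C) = exp(−0.00022 × 250) = 0.946485
R(D) = exp(−0.0013 × 250) = 0.722527
R(E) = exp(−0.00053 × 250) = 0.875903
R(F) = exp(−0.00057 × 250) = 0.867188
Series (B and C): 0.886920 × 0.946485 = 0.839456
Parallel ([0.839456] and D): 1 − (1 − 0.839456)(1 − 0.722527) = 0.955453
Parallel (E and F): 1 − (1 − 0.875903)(1 − 0.867188) = 0.983518
Series ([0.955453] and [0.983518]): 0.955453 × 0.983518 = 0.939705
Parallel (A and [0.939705]): 1 − (1 − 0.985112)(1 − 0.939705) = 0.9991

0.9991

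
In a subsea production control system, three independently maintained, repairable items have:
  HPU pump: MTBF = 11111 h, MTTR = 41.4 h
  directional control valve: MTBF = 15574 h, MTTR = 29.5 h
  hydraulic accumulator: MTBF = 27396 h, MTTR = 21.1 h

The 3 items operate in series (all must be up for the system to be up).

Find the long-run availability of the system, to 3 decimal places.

A(HPU pump) = MTBF/(MTBF+MTTR) = 11111/(11111+41.4) = 0.996288
A(directional control valve) = MTBF/(MTBF+MTTR) = 15574/(15574+29.5) = 0.998109
A(hydraulic accumulator) = MTBF/(MTBF+MTTR) = 27396/(27396+21.1) = 0.999230
Series availability: 0.996288 × 0.998109 × 0.999230 = 0.994

0.994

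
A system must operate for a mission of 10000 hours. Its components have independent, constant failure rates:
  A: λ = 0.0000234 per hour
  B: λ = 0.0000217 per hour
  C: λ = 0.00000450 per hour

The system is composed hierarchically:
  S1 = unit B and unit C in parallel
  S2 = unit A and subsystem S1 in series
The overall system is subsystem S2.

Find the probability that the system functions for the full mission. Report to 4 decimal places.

0.7846

R(A) = exp(−0.0000234 × 10000) = 0.791362
R(B) = exp(−0.0000217 × 10000) = 0.804930
R(C) = exp(−0.00000450 × 10000) = 0.955997
Parallel (B and C): 1 − (1 − 0.804930)(1 − 0.955997) = 0.991416
Series (A and [0.991416]): 0.791362 × 0.991416 = 0.7846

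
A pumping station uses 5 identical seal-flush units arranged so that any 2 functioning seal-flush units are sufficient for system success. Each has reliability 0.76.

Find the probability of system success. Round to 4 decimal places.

0.9866

R = Σ_{i=2}^{5} C(5,i) p^i (1−p)^{5−i} with p = 0.76
C(5,2)·0.76^2·0.24^3 = 0.079847
C(5,3)·0.76^3·0.24^2 = 0.252850
C(5,4)·0.76^4·0.24^1 = 0.400346
C(5,5)·0.76^5·0.24^0 = 0.253553
Sum = 0.9866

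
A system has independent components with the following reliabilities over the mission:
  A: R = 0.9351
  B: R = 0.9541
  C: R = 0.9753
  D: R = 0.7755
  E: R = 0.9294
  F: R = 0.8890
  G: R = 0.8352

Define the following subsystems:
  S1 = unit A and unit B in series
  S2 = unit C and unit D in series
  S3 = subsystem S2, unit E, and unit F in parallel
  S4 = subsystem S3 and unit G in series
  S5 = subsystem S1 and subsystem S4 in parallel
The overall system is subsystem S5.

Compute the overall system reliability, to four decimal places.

0.9821

Series (A and B): 0.935100 × 0.954100 = 0.892179
Series (C and D): 0.975300 × 0.775500 = 0.756345
Parallel ([0.756345], E, and F): 1 − (1 − 0.756345)(1 − 0.929400)(1 − 0.889000) = 0.998091
Series ([0.998091] and G): 0.998091 × 0.835200 = 0.833606
Parallel ([0.892179] and [0.833606]): 1 − (1 − 0.892179)(1 − 0.833606) = 0.9821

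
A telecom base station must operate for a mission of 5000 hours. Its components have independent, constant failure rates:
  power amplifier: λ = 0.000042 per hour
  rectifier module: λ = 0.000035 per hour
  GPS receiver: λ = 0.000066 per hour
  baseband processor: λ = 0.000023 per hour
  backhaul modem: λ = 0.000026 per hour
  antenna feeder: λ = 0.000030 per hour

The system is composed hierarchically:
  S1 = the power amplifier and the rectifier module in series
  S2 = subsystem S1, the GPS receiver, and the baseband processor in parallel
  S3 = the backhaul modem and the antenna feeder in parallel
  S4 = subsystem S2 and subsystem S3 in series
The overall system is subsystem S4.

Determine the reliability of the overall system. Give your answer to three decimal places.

0.973

R(power amplifier) = exp(−0.000042 × 5000) = 0.81058
R(rectifier module) = exp(−0.000035 × 5000) = 0.83946
R(GPS receiver) = exp(−0.000066 × 5000) = 0.71892
R(baseband processor) = exp(−0.000023 × 5000) = 0.89137
R(backhaul modem) = exp(−0.000026 × 5000) = 0.87810
R(antenna feeder) = exp(−0.000030 × 5000) = 0.86071
Series (power amplifier and rectifier module): 0.81058 × 0.83946 = 0.68045
Parallel ([0.68045], GPS receiver, and baseband processor): 1 − (1 − 0.68045)(1 − 0.71892)(1 − 0.89137) = 0.99024
Parallel (backhaul modem and antenna feeder): 1 − (1 − 0.87810)(1 − 0.86071) = 0.98302
Series ([0.99024] and [0.98302]): 0.99024 × 0.98302 = 0.973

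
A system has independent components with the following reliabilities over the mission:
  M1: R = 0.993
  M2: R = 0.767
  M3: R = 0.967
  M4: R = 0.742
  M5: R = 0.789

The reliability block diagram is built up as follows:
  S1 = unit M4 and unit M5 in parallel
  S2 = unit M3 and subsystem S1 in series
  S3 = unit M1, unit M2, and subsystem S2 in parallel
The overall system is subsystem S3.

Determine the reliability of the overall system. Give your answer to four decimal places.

Parallel (M4 and M5): 1 − (1 − 0.742000)(1 − 0.789000) = 0.945562
Series (M3 and [0.945562]): 0.967000 × 0.945562 = 0.914358
Parallel (M1, M2, and [0.914358]): 1 − (1 − 0.993000)(1 − 0.767000)(1 − 0.914358) = 0.9999

0.9999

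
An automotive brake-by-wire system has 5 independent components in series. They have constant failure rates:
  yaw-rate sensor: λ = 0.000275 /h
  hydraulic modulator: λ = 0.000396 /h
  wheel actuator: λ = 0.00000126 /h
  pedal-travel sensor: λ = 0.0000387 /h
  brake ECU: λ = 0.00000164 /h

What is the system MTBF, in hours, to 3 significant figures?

Series of exponential components: λ_sys = Σ λ_i
λ_sys = 0.000275 + 0.000396 + 0.00000126 + 0.0000387 + 0.00000164 = 7.1260e-04 /h
MTBF = 1 / λ_sys = 1400 h

1400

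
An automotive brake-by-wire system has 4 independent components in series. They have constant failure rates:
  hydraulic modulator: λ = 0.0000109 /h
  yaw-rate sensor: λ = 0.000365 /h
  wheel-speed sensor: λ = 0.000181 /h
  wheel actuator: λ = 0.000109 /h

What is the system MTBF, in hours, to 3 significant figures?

Series of exponential components: λ_sys = Σ λ_i
λ_sys = 0.0000109 + 0.000365 + 0.000181 + 0.000109 = 6.6590e-04 /h
MTBF = 1 / λ_sys = 1500 h

1500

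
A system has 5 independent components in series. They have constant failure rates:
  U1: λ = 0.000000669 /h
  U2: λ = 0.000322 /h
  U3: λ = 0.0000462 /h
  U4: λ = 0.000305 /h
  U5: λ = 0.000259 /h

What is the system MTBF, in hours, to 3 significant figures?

Series of exponential components: λ_sys = Σ λ_i
λ_sys = 0.000000669 + 0.000322 + 0.0000462 + 0.000305 + 0.000259 = 9.3287e-04 /h
MTBF = 1 / λ_sys = 1070 h

1070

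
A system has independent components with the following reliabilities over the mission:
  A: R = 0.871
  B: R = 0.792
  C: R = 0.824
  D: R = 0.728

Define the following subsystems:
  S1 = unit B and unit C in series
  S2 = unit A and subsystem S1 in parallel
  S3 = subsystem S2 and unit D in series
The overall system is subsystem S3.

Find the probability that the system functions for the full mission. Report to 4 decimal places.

0.6954

Series (B and C): 0.792000 × 0.824000 = 0.652608
Parallel (A and [0.652608]): 1 − (1 − 0.871000)(1 − 0.652608) = 0.955186
Series ([0.955186] and D): 0.955186 × 0.728000 = 0.6954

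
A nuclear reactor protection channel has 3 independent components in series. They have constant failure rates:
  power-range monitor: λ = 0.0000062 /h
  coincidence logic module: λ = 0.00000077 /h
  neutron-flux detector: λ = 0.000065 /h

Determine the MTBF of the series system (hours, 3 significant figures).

13900

Series of exponential components: λ_sys = Σ λ_i
λ_sys = 0.0000062 + 0.00000077 + 0.000065 = 7.1970e-05 /h
MTBF = 1 / λ_sys = 13900 h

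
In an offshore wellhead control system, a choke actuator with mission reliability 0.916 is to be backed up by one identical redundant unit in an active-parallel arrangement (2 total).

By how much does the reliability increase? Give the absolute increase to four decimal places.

R_before = 0.916
R_after = 1 − (1 − 0.916)^2 = 0.9929
ΔR = 0.9929 − 0.916 = 0.0769

0.0769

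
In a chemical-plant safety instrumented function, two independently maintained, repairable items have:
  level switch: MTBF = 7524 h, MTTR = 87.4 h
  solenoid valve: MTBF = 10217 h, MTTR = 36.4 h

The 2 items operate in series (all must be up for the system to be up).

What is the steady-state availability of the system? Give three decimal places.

0.985

A(level switch) = MTBF/(MTBF+MTTR) = 7524/(7524+87.4) = 0.988517
A(solenoid valve) = MTBF/(MTBF+MTTR) = 10217/(10217+36.4) = 0.996450
Series availability: 0.988517 × 0.996450 = 0.985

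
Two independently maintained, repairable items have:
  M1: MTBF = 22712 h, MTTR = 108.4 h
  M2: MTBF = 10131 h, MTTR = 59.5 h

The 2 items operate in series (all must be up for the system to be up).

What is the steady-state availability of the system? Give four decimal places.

A(M1) = MTBF/(MTBF+MTTR) = 22712/(22712+108.4) = 0.995250
A(M2) = MTBF/(MTBF+MTTR) = 10131/(10131+59.5) = 0.994161
Series availability: 0.995250 × 0.994161 = 0.9894

0.9894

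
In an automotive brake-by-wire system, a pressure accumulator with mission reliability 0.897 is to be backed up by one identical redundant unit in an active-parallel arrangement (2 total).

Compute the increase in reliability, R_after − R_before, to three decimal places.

0.092

R_before = 0.897
R_after = 1 − (1 − 0.897)^2 = 0.989
ΔR = 0.989 − 0.897 = 0.092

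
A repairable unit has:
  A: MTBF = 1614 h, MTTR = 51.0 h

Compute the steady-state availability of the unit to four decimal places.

0.9694

A(A) = MTBF/(MTBF+MTTR) = 1614/(1614+51.0) = 0.9694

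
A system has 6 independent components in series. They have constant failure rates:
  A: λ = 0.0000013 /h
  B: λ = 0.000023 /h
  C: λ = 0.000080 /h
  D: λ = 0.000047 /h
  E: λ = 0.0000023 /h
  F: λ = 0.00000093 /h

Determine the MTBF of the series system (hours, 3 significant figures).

Series of exponential components: λ_sys = Σ λ_i
λ_sys = 0.0000013 + 0.000023 + 0.000080 + 0.000047 + 0.0000023 + 0.00000093 = 1.5453e-04 /h
MTBF = 1 / λ_sys = 6470 h

6470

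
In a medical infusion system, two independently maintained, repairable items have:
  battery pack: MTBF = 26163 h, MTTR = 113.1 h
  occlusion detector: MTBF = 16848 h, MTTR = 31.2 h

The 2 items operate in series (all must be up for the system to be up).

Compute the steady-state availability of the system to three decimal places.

0.994

A(battery pack) = MTBF/(MTBF+MTTR) = 26163/(26163+113.1) = 0.995696
A(occlusion detector) = MTBF/(MTBF+MTTR) = 16848/(16848+31.2) = 0.998152
Series availability: 0.995696 × 0.998152 = 0.994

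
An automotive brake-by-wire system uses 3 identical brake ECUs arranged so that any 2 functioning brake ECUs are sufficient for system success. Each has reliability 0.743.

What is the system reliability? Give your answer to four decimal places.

R = Σ_{i=2}^{3} C(3,i) p^i (1−p)^{3−i} with p = 0.743
C(3,2)·0.743^2·0.257^1 = 0.425630
C(3,3)·0.743^3·0.257^0 = 0.410172
Sum = 0.8358

0.8358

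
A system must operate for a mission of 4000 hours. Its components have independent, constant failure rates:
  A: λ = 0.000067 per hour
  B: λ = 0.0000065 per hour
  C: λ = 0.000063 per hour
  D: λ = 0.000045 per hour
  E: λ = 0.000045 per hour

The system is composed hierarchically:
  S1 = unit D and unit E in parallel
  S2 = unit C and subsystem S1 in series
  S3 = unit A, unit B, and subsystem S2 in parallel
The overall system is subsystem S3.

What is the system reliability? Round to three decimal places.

0.999

R(A) = exp(−0.000067 × 4000) = 0.76491
R(B) = exp(−0.0000065 × 4000) = 0.97434
R(C) = exp(−0.000063 × 4000) = 0.77724
R(D) = exp(−0.000045 × 4000) = 0.83527
R(E) = exp(−0.000045 × 4000) = 0.83527
Parallel (D and E): 1 − (1 − 0.83527)(1 − 0.83527) = 0.97286
Series (C and [0.97286]): 0.77724 × 0.97286 = 0.75615
Parallel (A, B, and [0.75615]): 1 − (1 − 0.76491)(1 − 0.97434)(1 − 0.75615) = 0.999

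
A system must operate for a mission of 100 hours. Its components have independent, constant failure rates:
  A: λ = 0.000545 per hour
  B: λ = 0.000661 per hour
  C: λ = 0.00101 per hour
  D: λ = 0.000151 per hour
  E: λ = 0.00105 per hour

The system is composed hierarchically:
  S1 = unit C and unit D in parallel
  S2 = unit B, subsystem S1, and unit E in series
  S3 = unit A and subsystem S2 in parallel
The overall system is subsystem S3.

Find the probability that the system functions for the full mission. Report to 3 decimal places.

0.992

R(A) = exp(−0.000545 × 100) = 0.94696
R(B) = exp(−0.000661 × 100) = 0.93604
R(C) = exp(−0.00101 × 100) = 0.90393
R(D) = exp(−0.000151 × 100) = 0.98501
R(E) = exp(−0.00105 × 100) = 0.90032
Parallel (C and D): 1 − (1 − 0.90393)(1 − 0.98501) = 0.99856
Series (B, [0.99856], and E): 0.93604 × 0.99856 × 0.90032 = 0.84152
Parallel (A and [0.84152]): 1 − (1 − 0.94696)(1 − 0.84152) = 0.992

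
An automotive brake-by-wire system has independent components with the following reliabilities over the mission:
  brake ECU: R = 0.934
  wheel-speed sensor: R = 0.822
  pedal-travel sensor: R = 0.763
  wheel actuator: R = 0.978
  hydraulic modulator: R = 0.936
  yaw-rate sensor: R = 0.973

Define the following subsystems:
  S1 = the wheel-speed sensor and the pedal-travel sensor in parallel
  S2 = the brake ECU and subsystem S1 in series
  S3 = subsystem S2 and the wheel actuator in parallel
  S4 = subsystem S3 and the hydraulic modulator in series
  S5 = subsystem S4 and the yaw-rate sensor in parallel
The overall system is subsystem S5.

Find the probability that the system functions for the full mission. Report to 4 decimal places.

Parallel (wheel-speed sensor and pedal-travel sensor): 1 − (1 − 0.822000)(1 − 0.763000) = 0.957814
Series (brake ECU and [0.957814]): 0.934000 × 0.957814 = 0.894598
Parallel ([0.894598] and wheel actuator): 1 − (1 − 0.894598)(1 − 0.978000) = 0.997681
Series ([0.997681] and hydraulic modulator): 0.997681 × 0.936000 = 0.933829
Parallel ([0.933829] and yaw-rate sensor): 1 − (1 − 0.933829)(1 − 0.973000) = 0.9982

0.9982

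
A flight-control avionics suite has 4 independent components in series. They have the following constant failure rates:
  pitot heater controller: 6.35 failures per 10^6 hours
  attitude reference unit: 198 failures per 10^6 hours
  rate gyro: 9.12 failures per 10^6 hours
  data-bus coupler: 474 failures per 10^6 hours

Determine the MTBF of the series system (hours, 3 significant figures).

Series of exponential components: λ_sys = Σ λ_i
λ_sys = 0.00000635 + 0.000198 + 0.00000912 + 0.000474 = 6.8747e-04 /h
MTBF = 1 / λ_sys = 1450 h

1450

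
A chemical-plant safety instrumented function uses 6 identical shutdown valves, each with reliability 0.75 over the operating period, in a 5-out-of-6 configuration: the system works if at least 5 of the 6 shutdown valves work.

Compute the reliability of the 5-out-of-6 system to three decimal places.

R = Σ_{i=5}^{6} C(6,i) p^i (1−p)^{6−i} with p = 0.75
C(6,5)·0.75^5·0.25^1 = 0.35596
C(6,6)·0.75^6·0.25^0 = 0.17798
Sum = 0.534

0.534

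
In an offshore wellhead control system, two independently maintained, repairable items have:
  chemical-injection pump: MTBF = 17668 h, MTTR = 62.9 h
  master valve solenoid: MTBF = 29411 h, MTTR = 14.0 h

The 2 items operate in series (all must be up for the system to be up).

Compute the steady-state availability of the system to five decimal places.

A(chemical-injection pump) = MTBF/(MTBF+MTTR) = 17668/(17668+62.9) = 0.996453
A(master valve solenoid) = MTBF/(MTBF+MTTR) = 29411/(29411+14.0) = 0.999524
Series availability: 0.996453 × 0.999524 = 0.99598

0.99598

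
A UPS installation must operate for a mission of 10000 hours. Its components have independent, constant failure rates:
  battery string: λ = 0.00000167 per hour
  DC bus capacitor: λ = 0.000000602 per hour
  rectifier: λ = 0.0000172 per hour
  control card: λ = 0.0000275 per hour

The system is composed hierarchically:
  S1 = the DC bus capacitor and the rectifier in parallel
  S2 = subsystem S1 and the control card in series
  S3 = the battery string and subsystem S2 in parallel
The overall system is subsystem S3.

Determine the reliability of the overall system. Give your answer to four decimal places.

R(battery string) = exp(−0.00000167 × 10000) = 0.983439
R(DC bus capacitor) = exp(−0.000000602 × 10000) = 0.993998
R(rectifier) = exp(−0.0000172 × 10000) = 0.841979
R(control card) = exp(−0.0000275 × 10000) = 0.759572
Parallel (DC bus capacitor and rectifier): 1 − (1 − 0.993998)(1 − 0.841979) = 0.999052
Series ([0.999052] and control card): 0.999052 × 0.759572 = 0.758852
Parallel (battery string and [0.758852]): 1 − (1 − 0.983439)(1 − 0.758852) = 0.9960

0.9960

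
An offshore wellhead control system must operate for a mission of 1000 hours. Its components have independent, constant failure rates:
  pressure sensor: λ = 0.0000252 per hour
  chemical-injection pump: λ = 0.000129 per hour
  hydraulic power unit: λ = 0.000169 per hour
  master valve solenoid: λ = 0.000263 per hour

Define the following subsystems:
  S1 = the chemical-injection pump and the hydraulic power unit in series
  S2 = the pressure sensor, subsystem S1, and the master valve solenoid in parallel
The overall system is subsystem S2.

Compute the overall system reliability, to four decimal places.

0.9985

R(pressure sensor) = exp(−0.0000252 × 1000) = 0.975115
R(chemical-injection pump) = exp(−0.000129 × 1000) = 0.878974
R(hydraulic power unit) = exp(−0.000169 × 1000) = 0.844509
R(master valve solenoid) = exp(−0.000263 × 1000) = 0.768742
Series (chemical-injection pump and hydraulic power unit): 0.878974 × 0.844509 = 0.742301
Parallel (pressure sensor, [0.742301], and master valve solenoid): 1 − (1 − 0.975115)(1 − 0.742301)(1 − 0.768742) = 0.9985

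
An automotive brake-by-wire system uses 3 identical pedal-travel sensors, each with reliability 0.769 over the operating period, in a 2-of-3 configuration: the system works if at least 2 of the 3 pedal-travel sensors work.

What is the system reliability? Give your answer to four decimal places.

R = Σ_{i=2}^{3} C(3,i) p^i (1−p)^{3−i} with p = 0.769
C(3,2)·0.769^2·0.231^1 = 0.409813
C(3,3)·0.769^3·0.231^0 = 0.454757
Sum = 0.8646

0.8646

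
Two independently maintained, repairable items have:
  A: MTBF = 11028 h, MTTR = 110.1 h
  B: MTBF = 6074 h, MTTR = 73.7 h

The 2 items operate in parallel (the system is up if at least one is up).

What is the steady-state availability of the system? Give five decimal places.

A(A) = MTBF/(MTBF+MTTR) = 11028/(11028+110.1) = 0.990115
A(B) = MTBF/(MTBF+MTTR) = 6074/(6074+73.7) = 0.988012
Parallel availability: 1 − (1 − 0.990115)(1 − 0.988012) = 0.99988

0.99988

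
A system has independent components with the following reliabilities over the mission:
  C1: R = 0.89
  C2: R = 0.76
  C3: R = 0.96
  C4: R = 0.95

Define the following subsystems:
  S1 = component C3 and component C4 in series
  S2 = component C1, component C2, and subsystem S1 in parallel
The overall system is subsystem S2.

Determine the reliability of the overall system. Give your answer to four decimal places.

Series (C3 and C4): 0.960000 × 0.950000 = 0.912000
Parallel (C1, C2, and [0.912000]): 1 − (1 − 0.890000)(1 − 0.760000)(1 − 0.912000) = 0.9977

0.9977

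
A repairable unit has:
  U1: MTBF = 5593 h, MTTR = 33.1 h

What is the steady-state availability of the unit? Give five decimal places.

A(U1) = MTBF/(MTBF+MTTR) = 5593/(5593+33.1) = 0.99412

0.99412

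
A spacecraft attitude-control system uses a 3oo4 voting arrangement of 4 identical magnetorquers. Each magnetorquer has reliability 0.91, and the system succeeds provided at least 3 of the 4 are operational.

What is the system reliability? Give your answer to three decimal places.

0.957

R = Σ_{i=3}^{4} C(4,i) p^i (1−p)^{4−i} with p = 0.91
C(4,3)·0.91^3·0.09^1 = 0.27129
C(4,4)·0.91^4·0.09^0 = 0.68575
Sum = 0.957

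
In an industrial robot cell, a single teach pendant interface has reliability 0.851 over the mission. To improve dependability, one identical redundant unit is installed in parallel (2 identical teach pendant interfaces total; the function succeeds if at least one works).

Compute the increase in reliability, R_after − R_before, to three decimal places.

R_before = 0.851
R_after = 1 − (1 − 0.851)^2 = 0.978
ΔR = 0.978 − 0.851 = 0.127

0.127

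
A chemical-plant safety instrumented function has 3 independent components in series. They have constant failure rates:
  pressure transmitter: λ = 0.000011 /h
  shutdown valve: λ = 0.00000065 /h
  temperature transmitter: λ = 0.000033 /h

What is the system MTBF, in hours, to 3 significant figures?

22400

Series of exponential components: λ_sys = Σ λ_i
λ_sys = 0.000011 + 0.00000065 + 0.000033 = 4.4650e-05 /h
MTBF = 1 / λ_sys = 22400 h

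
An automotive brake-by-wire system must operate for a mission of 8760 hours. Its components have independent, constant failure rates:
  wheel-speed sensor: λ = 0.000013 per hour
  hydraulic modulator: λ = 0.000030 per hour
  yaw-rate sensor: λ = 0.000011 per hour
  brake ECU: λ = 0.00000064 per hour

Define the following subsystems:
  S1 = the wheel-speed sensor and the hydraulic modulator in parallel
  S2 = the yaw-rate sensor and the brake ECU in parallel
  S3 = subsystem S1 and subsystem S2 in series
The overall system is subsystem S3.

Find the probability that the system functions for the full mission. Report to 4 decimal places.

0.9746

R(wheel-speed sensor) = exp(−0.000013 × 8760) = 0.892365
R(hydraulic modulator) = exp(−0.000030 × 8760) = 0.768896
R(yaw-rate sensor) = exp(−0.000011 × 8760) = 0.908137
R(brake ECU) = exp(−0.00000064 × 8760) = 0.994409
Parallel (wheel-speed sensor and hydraulic modulator): 1 − (1 − 0.892365)(1 − 0.768896) = 0.975125
Parallel (yaw-rate sensor and brake ECU): 1 − (1 − 0.908137)(1 − 0.994409) = 0.999486
Series ([0.975125] and [0.999486]): 0.975125 × 0.999486 = 0.9746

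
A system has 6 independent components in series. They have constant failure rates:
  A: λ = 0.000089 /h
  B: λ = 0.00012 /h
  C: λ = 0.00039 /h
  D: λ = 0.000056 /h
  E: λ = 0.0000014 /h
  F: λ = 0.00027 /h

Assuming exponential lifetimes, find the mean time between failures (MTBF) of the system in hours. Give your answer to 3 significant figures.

Series of exponential components: λ_sys = Σ λ_i
λ_sys = 0.000089 + 0.00012 + 0.00039 + 0.000056 + 0.0000014 + 0.00027 = 9.2640e-04 /h
MTBF = 1 / λ_sys = 1080 h

1080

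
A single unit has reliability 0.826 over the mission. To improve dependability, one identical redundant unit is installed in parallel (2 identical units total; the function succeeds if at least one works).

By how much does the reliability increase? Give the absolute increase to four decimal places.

R_before = 0.826
R_after = 1 − (1 − 0.826)^2 = 0.9697
ΔR = 0.9697 − 0.826 = 0.1437

0.1437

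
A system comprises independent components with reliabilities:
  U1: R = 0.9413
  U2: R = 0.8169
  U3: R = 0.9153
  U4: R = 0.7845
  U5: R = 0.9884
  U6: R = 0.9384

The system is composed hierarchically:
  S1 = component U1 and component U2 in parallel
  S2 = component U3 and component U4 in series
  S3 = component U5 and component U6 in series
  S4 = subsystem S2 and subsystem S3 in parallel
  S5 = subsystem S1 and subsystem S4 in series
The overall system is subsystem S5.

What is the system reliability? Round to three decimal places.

Parallel (U1 and U2): 1 − (1 − 0.94130)(1 − 0.81690) = 0.98925
Series (U3 and U4): 0.91530 × 0.78450 = 0.71805
Series (U5 and U6): 0.98840 × 0.93840 = 0.92751
Parallel ([0.71805] and [0.92751]): 1 − (1 − 0.71805)(1 − 0.92751) = 0.97956
Series ([0.98925] and [0.97956]): 0.98925 × 0.97956 = 0.969

0.969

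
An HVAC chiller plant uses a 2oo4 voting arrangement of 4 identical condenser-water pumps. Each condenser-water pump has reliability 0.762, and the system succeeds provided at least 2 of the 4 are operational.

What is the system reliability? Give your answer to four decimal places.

0.9557

R = Σ_{i=2}^{4} C(4,i) p^i (1−p)^{4−i} with p = 0.762
C(4,2)·0.762^2·0.238^2 = 0.197340
C(4,3)·0.762^3·0.238^1 = 0.421213
C(4,4)·0.762^4·0.238^0 = 0.337147
Sum = 0.9557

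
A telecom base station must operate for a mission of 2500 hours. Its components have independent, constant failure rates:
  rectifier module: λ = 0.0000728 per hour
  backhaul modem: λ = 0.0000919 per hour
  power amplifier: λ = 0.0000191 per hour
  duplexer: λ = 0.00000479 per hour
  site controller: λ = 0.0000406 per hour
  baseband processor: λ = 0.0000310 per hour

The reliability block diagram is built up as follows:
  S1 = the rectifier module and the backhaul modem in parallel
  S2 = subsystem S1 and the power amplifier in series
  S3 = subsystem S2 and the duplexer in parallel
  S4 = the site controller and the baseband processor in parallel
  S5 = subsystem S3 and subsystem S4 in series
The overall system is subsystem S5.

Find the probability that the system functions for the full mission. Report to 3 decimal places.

0.992

R(rectifier module) = exp(−0.0000728 × 2500) = 0.83360
R(backhaul modem) = exp(−0.0000919 × 2500) = 0.79473
R(power amplifier) = exp(−0.0000191 × 2500) = 0.95337
R(duplexer) = exp(−0.00000479 × 2500) = 0.98810
R(site controller) = exp(−0.0000406 × 2500) = 0.90348
R(baseband processor) = exp(−0.0000310 × 2500) = 0.92543
Parallel (rectifier module and backhaul modem): 1 − (1 − 0.83360)(1 − 0.79473) = 0.96584
Series ([0.96584] and power amplifier): 0.96584 × 0.95337 = 0.92080
Parallel ([0.92080] and duplexer): 1 − (1 − 0.92080)(1 − 0.98810) = 0.99906
Parallel (site controller and baseband processor): 1 − (1 − 0.90348)(1 − 0.92543) = 0.99280
Series ([0.99906] and [0.99280]): 0.99906 × 0.99280 = 0.992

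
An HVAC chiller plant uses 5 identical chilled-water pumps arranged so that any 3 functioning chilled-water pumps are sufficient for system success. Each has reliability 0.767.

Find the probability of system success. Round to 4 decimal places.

0.9136

R = Σ_{i=3}^{5} C(5,i) p^i (1−p)^{5−i} with p = 0.767
C(5,3)·0.767^3·0.233^2 = 0.244962
C(5,4)·0.767^4·0.233^1 = 0.403188
C(5,5)·0.767^5·0.233^0 = 0.265446
Sum = 0.9136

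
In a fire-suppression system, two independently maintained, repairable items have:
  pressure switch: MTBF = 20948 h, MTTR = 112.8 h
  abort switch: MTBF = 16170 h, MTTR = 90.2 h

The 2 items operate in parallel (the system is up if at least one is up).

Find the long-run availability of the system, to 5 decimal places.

0.99997

A(pressure switch) = MTBF/(MTBF+MTTR) = 20948/(20948+112.8) = 0.994644
A(abort switch) = MTBF/(MTBF+MTTR) = 16170/(16170+90.2) = 0.994453
Parallel availability: 1 − (1 − 0.994644)(1 − 0.994453) = 0.99997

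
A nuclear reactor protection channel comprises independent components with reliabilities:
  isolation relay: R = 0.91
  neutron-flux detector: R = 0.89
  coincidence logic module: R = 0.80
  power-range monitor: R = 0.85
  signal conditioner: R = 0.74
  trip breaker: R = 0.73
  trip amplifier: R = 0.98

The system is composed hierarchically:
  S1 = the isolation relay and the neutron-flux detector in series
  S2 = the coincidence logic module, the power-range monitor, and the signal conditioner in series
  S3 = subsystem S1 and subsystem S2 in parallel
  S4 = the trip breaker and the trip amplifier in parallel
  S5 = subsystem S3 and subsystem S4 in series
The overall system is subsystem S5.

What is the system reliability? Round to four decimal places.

Series (isolation relay and neutron-flux detector): 0.910000 × 0.890000 = 0.809900
Series (coincidence logic module, power-range monitor, and signal conditioner): 0.800000 × 0.850000 × 0.740000 = 0.503200
Parallel ([0.809900] and [0.503200]): 1 − (1 − 0.809900)(1 − 0.503200) = 0.905558
Parallel (trip breaker and trip amplifier): 1 − (1 − 0.730000)(1 − 0.980000) = 0.994600
Series ([0.905558] and [0.994600]): 0.905558 × 0.994600 = 0.9007

0.9007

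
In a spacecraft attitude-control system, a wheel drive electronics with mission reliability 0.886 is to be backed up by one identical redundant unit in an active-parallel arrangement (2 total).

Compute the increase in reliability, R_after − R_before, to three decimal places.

R_before = 0.886
R_after = 1 − (1 − 0.886)^2 = 0.987
ΔR = 0.987 − 0.886 = 0.101

0.101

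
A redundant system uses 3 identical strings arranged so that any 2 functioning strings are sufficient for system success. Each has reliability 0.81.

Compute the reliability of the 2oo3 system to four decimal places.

0.9054

R = Σ_{i=2}^{3} C(3,i) p^i (1−p)^{3−i} with p = 0.81
C(3,2)·0.81^2·0.19^1 = 0.373977
C(3,3)·0.81^3·0.19^0 = 0.531441
Sum = 0.9054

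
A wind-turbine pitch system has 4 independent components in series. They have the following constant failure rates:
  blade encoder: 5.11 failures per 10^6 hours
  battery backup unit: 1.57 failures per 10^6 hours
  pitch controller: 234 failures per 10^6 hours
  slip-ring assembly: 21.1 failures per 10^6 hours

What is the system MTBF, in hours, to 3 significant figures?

Series of exponential components: λ_sys = Σ λ_i
λ_sys = 0.00000511 + 0.00000157 + 0.000234 + 0.0000211 = 2.6178e-04 /h
MTBF = 1 / λ_sys = 3820 h

3820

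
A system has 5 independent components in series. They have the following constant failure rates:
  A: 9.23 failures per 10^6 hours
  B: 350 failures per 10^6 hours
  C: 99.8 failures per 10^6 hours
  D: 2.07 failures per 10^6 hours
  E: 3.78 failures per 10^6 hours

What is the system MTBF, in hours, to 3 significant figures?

Series of exponential components: λ_sys = Σ λ_i
λ_sys = 0.00000923 + 0.000350 + 0.0000998 + 0.00000207 + 0.00000378 = 4.6488e-04 /h
MTBF = 1 / λ_sys = 2150 h

2150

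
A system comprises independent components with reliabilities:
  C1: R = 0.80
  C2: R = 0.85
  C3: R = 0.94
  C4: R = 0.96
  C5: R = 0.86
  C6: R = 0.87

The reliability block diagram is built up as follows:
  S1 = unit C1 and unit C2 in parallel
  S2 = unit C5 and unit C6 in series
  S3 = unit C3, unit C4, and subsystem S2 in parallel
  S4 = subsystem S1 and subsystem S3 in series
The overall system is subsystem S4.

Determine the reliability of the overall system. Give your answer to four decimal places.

0.9694

Parallel (C1 and C2): 1 − (1 − 0.800000)(1 − 0.850000) = 0.970000
Series (C5 and C6): 0.860000 × 0.870000 = 0.748200
Parallel (C3, C4, and [0.748200]): 1 − (1 − 0.940000)(1 − 0.960000)(1 − 0.748200) = 0.999396
Series ([0.970000] and [0.999396]): 0.970000 × 0.999396 = 0.9694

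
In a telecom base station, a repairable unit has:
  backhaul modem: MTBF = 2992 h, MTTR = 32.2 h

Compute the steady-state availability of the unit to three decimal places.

0.989

A(backhaul modem) = MTBF/(MTBF+MTTR) = 2992/(2992+32.2) = 0.989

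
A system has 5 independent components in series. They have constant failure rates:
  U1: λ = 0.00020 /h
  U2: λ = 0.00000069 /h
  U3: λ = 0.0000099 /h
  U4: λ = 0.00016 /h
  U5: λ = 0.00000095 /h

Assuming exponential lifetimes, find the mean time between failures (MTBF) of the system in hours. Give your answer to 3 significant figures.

Series of exponential components: λ_sys = Σ λ_i
λ_sys = 0.00020 + 0.00000069 + 0.0000099 + 0.00016 + 0.00000095 = 3.7154e-04 /h
MTBF = 1 / λ_sys = 2690 h

2690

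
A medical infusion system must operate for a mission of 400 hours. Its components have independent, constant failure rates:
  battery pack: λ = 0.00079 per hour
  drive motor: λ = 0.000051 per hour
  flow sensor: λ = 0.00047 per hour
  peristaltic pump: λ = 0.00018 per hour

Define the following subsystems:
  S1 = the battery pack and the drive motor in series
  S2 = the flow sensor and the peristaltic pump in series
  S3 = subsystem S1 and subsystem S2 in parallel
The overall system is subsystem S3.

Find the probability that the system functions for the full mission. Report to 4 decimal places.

R(battery pack) = exp(−0.00079 × 400) = 0.729059
R(drive motor) = exp(−0.000051 × 400) = 0.979807
R(flow sensor) = exp(−0.00047 × 400) = 0.828615
R(peristaltic pump) = exp(−0.00018 × 400) = 0.930531
Series (battery pack and drive motor): 0.729059 × 0.979807 = 0.714337
Series (flow sensor and peristaltic pump): 0.828615 × 0.930531 = 0.771052
Parallel ([0.714337] and [0.771052]): 1 − (1 − 0.714337)(1 − 0.771052) = 0.9346

0.9346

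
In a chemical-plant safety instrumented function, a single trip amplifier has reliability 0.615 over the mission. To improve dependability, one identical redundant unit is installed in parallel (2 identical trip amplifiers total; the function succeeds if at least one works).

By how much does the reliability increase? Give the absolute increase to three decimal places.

0.237

R_before = 0.615
R_after = 1 − (1 − 0.615)^2 = 0.852
ΔR = 0.852 − 0.615 = 0.237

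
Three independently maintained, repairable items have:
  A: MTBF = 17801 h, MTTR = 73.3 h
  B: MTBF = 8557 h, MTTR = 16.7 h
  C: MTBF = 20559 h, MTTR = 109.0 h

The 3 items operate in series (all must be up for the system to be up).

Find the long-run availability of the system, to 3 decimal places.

0.989

A(A) = MTBF/(MTBF+MTTR) = 17801/(17801+73.3) = 0.995899
A(B) = MTBF/(MTBF+MTTR) = 8557/(8557+16.7) = 0.998052
A(C) = MTBF/(MTBF+MTTR) = 20559/(20559+109.0) = 0.994726
Series availability: 0.995899 × 0.998052 × 0.994726 = 0.989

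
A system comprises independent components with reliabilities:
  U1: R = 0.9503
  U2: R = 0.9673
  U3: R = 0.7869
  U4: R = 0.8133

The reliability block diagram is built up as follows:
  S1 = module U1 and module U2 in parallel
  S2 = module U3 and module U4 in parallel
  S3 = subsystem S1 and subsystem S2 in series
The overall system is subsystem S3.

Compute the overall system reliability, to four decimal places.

0.9587

Parallel (U1 and U2): 1 − (1 − 0.950300)(1 − 0.967300) = 0.998375
Parallel (U3 and U4): 1 − (1 − 0.786900)(1 − 0.813300) = 0.960214
Series ([0.998375] and [0.960214]): 0.998375 × 0.960214 = 0.9587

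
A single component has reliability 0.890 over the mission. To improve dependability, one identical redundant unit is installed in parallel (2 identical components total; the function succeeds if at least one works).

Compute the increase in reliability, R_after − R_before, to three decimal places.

0.098

R_before = 0.890
R_after = 1 − (1 − 0.890)^2 = 0.988
ΔR = 0.988 − 0.890 = 0.098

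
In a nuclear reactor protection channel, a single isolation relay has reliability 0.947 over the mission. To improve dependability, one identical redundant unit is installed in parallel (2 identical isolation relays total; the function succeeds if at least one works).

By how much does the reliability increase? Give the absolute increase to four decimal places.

0.0502

R_before = 0.947
R_after = 1 − (1 − 0.947)^2 = 0.9972
ΔR = 0.9972 − 0.947 = 0.0502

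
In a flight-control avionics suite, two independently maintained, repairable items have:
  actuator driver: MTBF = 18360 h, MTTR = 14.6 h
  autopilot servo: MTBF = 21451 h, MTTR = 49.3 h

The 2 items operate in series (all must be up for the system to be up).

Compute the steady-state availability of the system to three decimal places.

0.997

A(actuator driver) = MTBF/(MTBF+MTTR) = 18360/(18360+14.6) = 0.999205
A(autopilot servo) = MTBF/(MTBF+MTTR) = 21451/(21451+49.3) = 0.997707
Series availability: 0.999205 × 0.997707 = 0.997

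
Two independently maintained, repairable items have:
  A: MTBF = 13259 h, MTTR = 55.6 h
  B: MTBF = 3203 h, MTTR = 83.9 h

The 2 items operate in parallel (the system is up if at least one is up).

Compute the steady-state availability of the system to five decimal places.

A(A) = MTBF/(MTBF+MTTR) = 13259/(13259+55.6) = 0.995824
A(B) = MTBF/(MTBF+MTTR) = 3203/(3203+83.9) = 0.974474
Parallel availability: 1 − (1 − 0.995824)(1 − 0.974474) = 0.99989

0.99989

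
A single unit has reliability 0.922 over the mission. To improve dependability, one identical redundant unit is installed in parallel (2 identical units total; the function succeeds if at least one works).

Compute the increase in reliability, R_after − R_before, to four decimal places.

R_before = 0.922
R_after = 1 − (1 − 0.922)^2 = 0.9939
ΔR = 0.9939 − 0.922 = 0.0719

0.0719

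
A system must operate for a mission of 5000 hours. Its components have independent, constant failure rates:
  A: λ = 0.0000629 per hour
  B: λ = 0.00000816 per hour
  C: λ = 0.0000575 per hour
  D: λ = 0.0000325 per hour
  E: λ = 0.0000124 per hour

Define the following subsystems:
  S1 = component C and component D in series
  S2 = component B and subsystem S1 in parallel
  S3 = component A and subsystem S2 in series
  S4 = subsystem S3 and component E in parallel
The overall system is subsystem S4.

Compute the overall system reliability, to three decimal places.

0.983

R(A) = exp(−0.0000629 × 5000) = 0.73015
R(B) = exp(−0.00000816 × 5000) = 0.96002
R(C) = exp(−0.0000575 × 5000) = 0.75014
R(D) = exp(−0.0000325 × 5000) = 0.85002
R(E) = exp(−0.0000124 × 5000) = 0.93988
Series (C and D): 0.75014 × 0.85002 = 0.63763
Parallel (B and [0.63763]): 1 − (1 − 0.96002)(1 − 0.63763) = 0.98551
Series (A and [0.98551]): 0.73015 × 0.98551 = 0.71957
Parallel ([0.71957] and E): 1 − (1 − 0.71957)(1 − 0.93988) = 0.983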